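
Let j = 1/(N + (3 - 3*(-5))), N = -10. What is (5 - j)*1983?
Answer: 77337/8 ≈ 9667.1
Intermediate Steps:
j = ⅛ (j = 1/(-10 + (3 - 3*(-5))) = 1/(-10 + (3 + 15)) = 1/(-10 + 18) = 1/8 = ⅛ ≈ 0.12500)
(5 - j)*1983 = (5 - 1*⅛)*1983 = (5 - ⅛)*1983 = (39/8)*1983 = 77337/8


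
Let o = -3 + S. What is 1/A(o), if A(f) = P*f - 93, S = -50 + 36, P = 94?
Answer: -1/1691 ≈ -0.00059137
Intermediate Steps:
S = -14
o = -17 (o = -3 - 14 = -17)
A(f) = -93 + 94*f (A(f) = 94*f - 93 = -93 + 94*f)
1/A(o) = 1/(-93 + 94*(-17)) = 1/(-93 - 1598) = 1/(-1691) = -1/1691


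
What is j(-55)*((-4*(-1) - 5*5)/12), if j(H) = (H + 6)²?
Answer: -16807/4 ≈ -4201.8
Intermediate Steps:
j(H) = (6 + H)²
j(-55)*((-4*(-1) - 5*5)/12) = (6 - 55)²*((-4*(-1) - 5*5)/12) = (-49)²*((4 - 25)*(1/12)) = 2401*(-21*1/12) = 2401*(-7/4) = -16807/4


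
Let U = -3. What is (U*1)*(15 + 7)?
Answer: -66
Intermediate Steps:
(U*1)*(15 + 7) = (-3*1)*(15 + 7) = -3*22 = -66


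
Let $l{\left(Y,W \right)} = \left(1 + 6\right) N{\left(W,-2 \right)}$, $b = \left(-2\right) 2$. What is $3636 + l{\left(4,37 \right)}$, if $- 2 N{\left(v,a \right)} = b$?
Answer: $3650$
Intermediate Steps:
$b = -4$
$N{\left(v,a \right)} = 2$ ($N{\left(v,a \right)} = \left(- \frac{1}{2}\right) \left(-4\right) = 2$)
$l{\left(Y,W \right)} = 14$ ($l{\left(Y,W \right)} = \left(1 + 6\right) 2 = 7 \cdot 2 = 14$)
$3636 + l{\left(4,37 \right)} = 3636 + 14 = 3650$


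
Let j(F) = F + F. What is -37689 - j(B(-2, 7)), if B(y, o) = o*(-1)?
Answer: -37675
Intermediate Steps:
B(y, o) = -o
j(F) = 2*F
-37689 - j(B(-2, 7)) = -37689 - 2*(-1*7) = -37689 - 2*(-7) = -37689 - 1*(-14) = -37689 + 14 = -37675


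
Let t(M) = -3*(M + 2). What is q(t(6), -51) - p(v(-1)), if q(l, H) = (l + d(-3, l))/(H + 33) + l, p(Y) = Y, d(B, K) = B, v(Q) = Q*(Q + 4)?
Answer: -39/2 ≈ -19.500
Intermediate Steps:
v(Q) = Q*(4 + Q)
t(M) = -6 - 3*M (t(M) = -3*(2 + M) = -6 - 3*M)
q(l, H) = l + (-3 + l)/(33 + H) (q(l, H) = (l - 3)/(H + 33) + l = (-3 + l)/(33 + H) + l = l + (-3 + l)/(33 + H))
q(t(6), -51) - p(v(-1)) = (-3 + 34*(-6 - 3*6) - 51*(-6 - 3*6))/(33 - 51) - (-1)*(4 - 1) = (-3 + 34*(-6 - 18) - 51*(-6 - 18))/(-18) - (-1)*3 = -(-3 + 34*(-24) - 51*(-24))/18 - 1*(-3) = -(-3 - 816 + 1224)/18 + 3 = -1/18*405 + 3 = -45/2 + 3 = -39/2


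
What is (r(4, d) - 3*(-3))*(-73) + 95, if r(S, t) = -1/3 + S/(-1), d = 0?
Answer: -737/3 ≈ -245.67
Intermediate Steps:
r(S, t) = -1/3 - S (r(S, t) = -1*1/3 + S*(-1) = -1/3 - S)
(r(4, d) - 3*(-3))*(-73) + 95 = ((-1/3 - 1*4) - 3*(-3))*(-73) + 95 = ((-1/3 - 4) + 9)*(-73) + 95 = (-13/3 + 9)*(-73) + 95 = (14/3)*(-73) + 95 = -1022/3 + 95 = -737/3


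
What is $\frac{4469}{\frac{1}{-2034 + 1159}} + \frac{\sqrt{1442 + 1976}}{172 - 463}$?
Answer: $-3910375 - \frac{\sqrt{3418}}{291} \approx -3.9104 \cdot 10^{6}$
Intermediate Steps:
$\frac{4469}{\frac{1}{-2034 + 1159}} + \frac{\sqrt{1442 + 1976}}{172 - 463} = \frac{4469}{\frac{1}{-875}} + \frac{\sqrt{3418}}{-291} = \frac{4469}{- \frac{1}{875}} + \sqrt{3418} \left(- \frac{1}{291}\right) = 4469 \left(-875\right) - \frac{\sqrt{3418}}{291} = -3910375 - \frac{\sqrt{3418}}{291}$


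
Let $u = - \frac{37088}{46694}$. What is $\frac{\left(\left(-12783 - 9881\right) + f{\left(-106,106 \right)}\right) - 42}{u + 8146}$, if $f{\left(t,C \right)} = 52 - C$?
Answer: $- \frac{265688860}{95083059} \approx -2.7943$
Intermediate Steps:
$u = - \frac{18544}{23347}$ ($u = \left(-37088\right) \frac{1}{46694} = - \frac{18544}{23347} \approx -0.79428$)
$\frac{\left(\left(-12783 - 9881\right) + f{\left(-106,106 \right)}\right) - 42}{u + 8146} = \frac{\left(\left(-12783 - 9881\right) + \left(52 - 106\right)\right) - 42}{- \frac{18544}{23347} + 8146} = \frac{\left(-22664 + \left(52 - 106\right)\right) - 42}{\frac{190166118}{23347}} = \left(\left(-22664 - 54\right) - 42\right) \frac{23347}{190166118} = \left(-22718 - 42\right) \frac{23347}{190166118} = \left(-22760\right) \frac{23347}{190166118} = - \frac{265688860}{95083059}$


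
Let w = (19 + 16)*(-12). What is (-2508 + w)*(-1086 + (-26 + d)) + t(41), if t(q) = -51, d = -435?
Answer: 4529565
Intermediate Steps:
w = -420 (w = 35*(-12) = -420)
(-2508 + w)*(-1086 + (-26 + d)) + t(41) = (-2508 - 420)*(-1086 + (-26 - 435)) - 51 = -2928*(-1086 - 461) - 51 = -2928*(-1547) - 51 = 4529616 - 51 = 4529565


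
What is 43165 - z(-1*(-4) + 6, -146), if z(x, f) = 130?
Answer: 43035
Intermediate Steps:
43165 - z(-1*(-4) + 6, -146) = 43165 - 1*130 = 43165 - 130 = 43035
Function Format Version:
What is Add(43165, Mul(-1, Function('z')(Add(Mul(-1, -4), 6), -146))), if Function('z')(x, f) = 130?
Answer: 43035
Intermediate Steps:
Add(43165, Mul(-1, Function('z')(Add(Mul(-1, -4), 6), -146))) = Add(43165, Mul(-1, 130)) = Add(43165, -130) = 43035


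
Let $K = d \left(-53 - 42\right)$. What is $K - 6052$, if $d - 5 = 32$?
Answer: $-9567$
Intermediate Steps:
$d = 37$ ($d = 5 + 32 = 37$)
$K = -3515$ ($K = 37 \left(-53 - 42\right) = 37 \left(-95\right) = -3515$)
$K - 6052 = -3515 - 6052 = -9567$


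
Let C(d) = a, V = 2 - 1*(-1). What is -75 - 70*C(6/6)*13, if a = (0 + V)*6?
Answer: -16455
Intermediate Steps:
V = 3 (V = 2 + 1 = 3)
a = 18 (a = (0 + 3)*6 = 3*6 = 18)
C(d) = 18
-75 - 70*C(6/6)*13 = -75 - 1260*13 = -75 - 70*234 = -75 - 16380 = -16455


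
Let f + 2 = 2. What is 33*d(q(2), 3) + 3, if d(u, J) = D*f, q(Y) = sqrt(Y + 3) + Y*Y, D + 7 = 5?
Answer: 3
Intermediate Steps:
f = 0 (f = -2 + 2 = 0)
D = -2 (D = -7 + 5 = -2)
q(Y) = Y**2 + sqrt(3 + Y) (q(Y) = sqrt(3 + Y) + Y**2 = Y**2 + sqrt(3 + Y))
d(u, J) = 0 (d(u, J) = -2*0 = 0)
33*d(q(2), 3) + 3 = 33*0 + 3 = 0 + 3 = 3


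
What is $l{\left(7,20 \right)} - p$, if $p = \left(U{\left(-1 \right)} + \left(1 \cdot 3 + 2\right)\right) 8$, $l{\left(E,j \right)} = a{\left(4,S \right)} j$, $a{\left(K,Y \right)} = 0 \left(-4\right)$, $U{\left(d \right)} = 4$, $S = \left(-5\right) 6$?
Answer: $-72$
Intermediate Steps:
$S = -30$
$a{\left(K,Y \right)} = 0$
$l{\left(E,j \right)} = 0$ ($l{\left(E,j \right)} = 0 j = 0$)
$p = 72$ ($p = \left(4 + \left(1 \cdot 3 + 2\right)\right) 8 = \left(4 + \left(3 + 2\right)\right) 8 = \left(4 + 5\right) 8 = 9 \cdot 8 = 72$)
$l{\left(7,20 \right)} - p = 0 - 72 = -72$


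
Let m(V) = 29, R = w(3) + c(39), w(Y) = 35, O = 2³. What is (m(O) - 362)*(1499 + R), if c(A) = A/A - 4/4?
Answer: -510822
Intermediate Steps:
O = 8
c(A) = 0 (c(A) = 1 - 4*¼ = 1 - 1 = 0)
R = 35 (R = 35 + 0 = 35)
(m(O) - 362)*(1499 + R) = (29 - 362)*(1499 + 35) = -333*1534 = -510822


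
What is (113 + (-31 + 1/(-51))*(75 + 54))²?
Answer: 4369871025/289 ≈ 1.5121e+7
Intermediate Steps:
(113 + (-31 + 1/(-51))*(75 + 54))² = (113 + (-31 - 1/51)*129)² = (113 - 1582/51*129)² = (113 - 68026/17)² = (-66105/17)² = 4369871025/289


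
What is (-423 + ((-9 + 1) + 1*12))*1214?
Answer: -508666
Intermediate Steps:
(-423 + ((-9 + 1) + 1*12))*1214 = (-423 + (-8 + 12))*1214 = (-423 + 4)*1214 = -419*1214 = -508666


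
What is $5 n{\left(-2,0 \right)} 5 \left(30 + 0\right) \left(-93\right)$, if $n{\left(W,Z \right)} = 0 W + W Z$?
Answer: $0$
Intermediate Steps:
$n{\left(W,Z \right)} = W Z$ ($n{\left(W,Z \right)} = 0 + W Z = W Z$)
$5 n{\left(-2,0 \right)} 5 \left(30 + 0\right) \left(-93\right) = 5 \left(\left(-2\right) 0\right) 5 \left(30 + 0\right) \left(-93\right) = 5 \cdot 0 \cdot 5 \cdot 30 \left(-93\right) = 0 \cdot 5 \cdot 30 \left(-93\right) = 0 \cdot 30 \left(-93\right) = 0 \left(-93\right) = 0$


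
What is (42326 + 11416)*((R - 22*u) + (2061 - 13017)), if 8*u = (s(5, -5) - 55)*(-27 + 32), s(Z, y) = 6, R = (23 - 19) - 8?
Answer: -1105607295/2 ≈ -5.5280e+8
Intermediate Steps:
R = -4 (R = 4 - 8 = -4)
u = -245/8 (u = ((6 - 55)*(-27 + 32))/8 = (-49*5)/8 = (⅛)*(-245) = -245/8 ≈ -30.625)
(42326 + 11416)*((R - 22*u) + (2061 - 13017)) = (42326 + 11416)*((-4 - 22*(-245/8)) + (2061 - 13017)) = 53742*((-4 + 2695/4) - 10956) = 53742*(2679/4 - 10956) = 53742*(-41145/4) = -1105607295/2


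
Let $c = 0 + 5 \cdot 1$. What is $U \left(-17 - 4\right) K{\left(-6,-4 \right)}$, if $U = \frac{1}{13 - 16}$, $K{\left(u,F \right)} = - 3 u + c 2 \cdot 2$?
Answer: $266$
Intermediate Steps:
$c = 5$ ($c = 0 + 5 = 5$)
$K{\left(u,F \right)} = 20 - 3 u$ ($K{\left(u,F \right)} = - 3 u + 5 \cdot 2 \cdot 2 = - 3 u + 10 \cdot 2 = - 3 u + 20 = 20 - 3 u$)
$U = - \frac{1}{3}$ ($U = \frac{1}{-3} = - \frac{1}{3} \approx -0.33333$)
$U \left(-17 - 4\right) K{\left(-6,-4 \right)} = - \frac{-17 - 4}{3} \left(20 - -18\right) = \left(- \frac{1}{3}\right) \left(-21\right) \left(20 + 18\right) = 7 \cdot 38 = 266$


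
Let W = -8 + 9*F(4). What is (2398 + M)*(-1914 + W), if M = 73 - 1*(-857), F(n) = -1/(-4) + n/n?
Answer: -6358976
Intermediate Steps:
F(n) = 5/4 (F(n) = -1*(-1/4) + 1 = 1/4 + 1 = 5/4)
M = 930 (M = 73 + 857 = 930)
W = 13/4 (W = -8 + 9*(5/4) = -8 + 45/4 = 13/4 ≈ 3.2500)
(2398 + M)*(-1914 + W) = (2398 + 930)*(-1914 + 13/4) = 3328*(-7643/4) = -6358976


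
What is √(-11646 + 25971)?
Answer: 5*√573 ≈ 119.69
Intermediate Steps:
√(-11646 + 25971) = √14325 = 5*√573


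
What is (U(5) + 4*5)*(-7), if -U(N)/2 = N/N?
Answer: -126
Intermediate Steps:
U(N) = -2 (U(N) = -2*N/N = -2*1 = -2)
(U(5) + 4*5)*(-7) = (-2 + 4*5)*(-7) = (-2 + 20)*(-7) = 18*(-7) = -126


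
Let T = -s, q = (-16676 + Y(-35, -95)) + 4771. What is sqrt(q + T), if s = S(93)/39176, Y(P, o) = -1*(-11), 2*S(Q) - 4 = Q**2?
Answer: I*sqrt(4563648188877)/19588 ≈ 109.06*I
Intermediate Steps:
S(Q) = 2 + Q**2/2
Y(P, o) = 11
s = 8653/78352 (s = (2 + (1/2)*93**2)/39176 = (2 + (1/2)*8649)*(1/39176) = (2 + 8649/2)*(1/39176) = (8653/2)*(1/39176) = 8653/78352 ≈ 0.11044)
q = -11894 (q = (-16676 + 11) + 4771 = -16665 + 4771 = -11894)
T = -8653/78352 (T = -1*8653/78352 = -8653/78352 ≈ -0.11044)
sqrt(q + T) = sqrt(-11894 - 8653/78352) = sqrt(-931927341/78352) = I*sqrt(4563648188877)/19588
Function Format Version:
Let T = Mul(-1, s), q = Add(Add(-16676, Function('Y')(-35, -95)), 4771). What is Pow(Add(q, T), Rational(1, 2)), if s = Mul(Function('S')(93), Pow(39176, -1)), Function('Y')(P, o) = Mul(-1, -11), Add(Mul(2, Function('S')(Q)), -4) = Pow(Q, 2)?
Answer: Mul(Rational(1, 19588), I, Pow(4563648188877, Rational(1, 2))) ≈ Mul(109.06, I)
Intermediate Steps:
Function('S')(Q) = Add(2, Mul(Rational(1, 2), Pow(Q, 2)))
Function('Y')(P, o) = 11
s = Rational(8653, 78352) (s = Mul(Add(2, Mul(Rational(1, 2), Pow(93, 2))), Pow(39176, -1)) = Mul(Add(2, Mul(Rational(1, 2), 8649)), Rational(1, 39176)) = Mul(Add(2, Rational(8649, 2)), Rational(1, 39176)) = Mul(Rational(8653, 2), Rational(1, 39176)) = Rational(8653, 78352) ≈ 0.11044)
q = -11894 (q = Add(Add(-16676, 11), 4771) = Add(-16665, 4771) = -11894)
T = Rational(-8653, 78352) (T = Mul(-1, Rational(8653, 78352)) = Rational(-8653, 78352) ≈ -0.11044)
Pow(Add(q, T), Rational(1, 2)) = Pow(Add(-11894, Rational(-8653, 78352)), Rational(1, 2)) = Pow(Rational(-931927341, 78352), Rational(1, 2)) = Mul(Rational(1, 19588), I, Pow(4563648188877, Rational(1, 2)))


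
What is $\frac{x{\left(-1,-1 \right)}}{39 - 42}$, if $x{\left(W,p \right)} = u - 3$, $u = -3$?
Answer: $2$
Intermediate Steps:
$x{\left(W,p \right)} = -6$ ($x{\left(W,p \right)} = -3 - 3 = -6$)
$\frac{x{\left(-1,-1 \right)}}{39 - 42} = - \frac{6}{39 - 42} = - \frac{6}{-3} = \left(-6\right) \left(- \frac{1}{3}\right) = 2$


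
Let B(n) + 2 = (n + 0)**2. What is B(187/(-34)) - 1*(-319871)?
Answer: 1279597/4 ≈ 3.1990e+5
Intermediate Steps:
B(n) = -2 + n**2 (B(n) = -2 + (n + 0)**2 = -2 + n**2)
B(187/(-34)) - 1*(-319871) = (-2 + (187/(-34))**2) - 1*(-319871) = (-2 + (187*(-1/34))**2) + 319871 = (-2 + (-11/2)**2) + 319871 = (-2 + 121/4) + 319871 = 113/4 + 319871 = 1279597/4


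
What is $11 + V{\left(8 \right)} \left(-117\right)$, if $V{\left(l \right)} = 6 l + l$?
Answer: $-6541$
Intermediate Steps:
$V{\left(l \right)} = 7 l$
$11 + V{\left(8 \right)} \left(-117\right) = 11 + 7 \cdot 8 \left(-117\right) = 11 + 56 \left(-117\right) = 11 - 6552 = -6541$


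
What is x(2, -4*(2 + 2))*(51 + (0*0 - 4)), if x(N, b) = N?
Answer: 94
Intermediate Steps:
x(2, -4*(2 + 2))*(51 + (0*0 - 4)) = 2*(51 + (0*0 - 4)) = 2*(51 + (0 - 4)) = 2*(51 - 4) = 2*47 = 94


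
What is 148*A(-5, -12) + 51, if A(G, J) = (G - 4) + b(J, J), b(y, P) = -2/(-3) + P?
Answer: -8875/3 ≈ -2958.3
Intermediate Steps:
b(y, P) = ⅔ + P (b(y, P) = -2*(-⅓) + P = ⅔ + P)
A(G, J) = -10/3 + G + J (A(G, J) = (G - 4) + (⅔ + J) = (-4 + G) + (⅔ + J) = -10/3 + G + J)
148*A(-5, -12) + 51 = 148*(-10/3 - 5 - 12) + 51 = 148*(-61/3) + 51 = -9028/3 + 51 = -8875/3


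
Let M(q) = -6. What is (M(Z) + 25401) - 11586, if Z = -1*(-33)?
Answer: 13809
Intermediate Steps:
Z = 33
(M(Z) + 25401) - 11586 = (-6 + 25401) - 11586 = 25395 - 11586 = 13809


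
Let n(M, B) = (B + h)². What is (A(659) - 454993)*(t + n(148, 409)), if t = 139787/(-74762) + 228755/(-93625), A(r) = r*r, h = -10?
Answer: -2307962799105108228/699959225 ≈ -3.2973e+9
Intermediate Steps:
n(M, B) = (-10 + B)² (n(M, B) = (B - 10)² = (-10 + B)²)
A(r) = r²
t = -6037947837/1399918450 (t = 139787*(-1/74762) + 228755*(-1/93625) = -139787/74762 - 45751/18725 = -6037947837/1399918450 ≈ -4.3131)
(A(659) - 454993)*(t + n(148, 409)) = (659² - 454993)*(-6037947837/1399918450 + (-10 + 409)²) = (434281 - 454993)*(-6037947837/1399918450 + 399²) = -20712*(-6037947837/1399918450 + 159201) = -20712*222862379210613/1399918450 = -2307962799105108228/699959225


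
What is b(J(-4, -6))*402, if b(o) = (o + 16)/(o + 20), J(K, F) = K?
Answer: 603/2 ≈ 301.50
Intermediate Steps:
b(o) = (16 + o)/(20 + o)
b(J(-4, -6))*402 = ((16 - 4)/(20 - 4))*402 = (12/16)*402 = ((1/16)*12)*402 = (3/4)*402 = 603/2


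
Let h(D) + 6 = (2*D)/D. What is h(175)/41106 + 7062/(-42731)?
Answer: -11171596/67557711 ≈ -0.16536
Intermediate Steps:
h(D) = -4 (h(D) = -6 + (2*D)/D = -6 + 2 = -4)
h(175)/41106 + 7062/(-42731) = -4/41106 + 7062/(-42731) = -4*1/41106 + 7062*(-1/42731) = -2/20553 - 7062/42731 = -11171596/67557711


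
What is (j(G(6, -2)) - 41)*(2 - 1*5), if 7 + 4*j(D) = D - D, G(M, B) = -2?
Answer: 513/4 ≈ 128.25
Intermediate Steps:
j(D) = -7/4 (j(D) = -7/4 + (D - D)/4 = -7/4 + (¼)*0 = -7/4 + 0 = -7/4)
(j(G(6, -2)) - 41)*(2 - 1*5) = (-7/4 - 41)*(2 - 1*5) = -171*(2 - 5)/4 = -171/4*(-3) = 513/4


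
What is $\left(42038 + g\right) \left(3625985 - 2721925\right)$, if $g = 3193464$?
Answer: $2925087938120$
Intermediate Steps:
$\left(42038 + g\right) \left(3625985 - 2721925\right) = \left(42038 + 3193464\right) \left(3625985 - 2721925\right) = 3235502 \cdot 904060 = 2925087938120$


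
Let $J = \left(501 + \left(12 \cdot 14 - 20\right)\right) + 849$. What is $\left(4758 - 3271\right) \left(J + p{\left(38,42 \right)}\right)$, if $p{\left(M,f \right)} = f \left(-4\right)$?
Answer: $1977710$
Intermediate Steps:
$p{\left(M,f \right)} = - 4 f$
$J = 1498$ ($J = \left(501 + \left(168 - 20\right)\right) + 849 = \left(501 + 148\right) + 849 = 649 + 849 = 1498$)
$\left(4758 - 3271\right) \left(J + p{\left(38,42 \right)}\right) = \left(4758 - 3271\right) \left(1498 - 168\right) = 1487 \left(1498 - 168\right) = 1487 \cdot 1330 = 1977710$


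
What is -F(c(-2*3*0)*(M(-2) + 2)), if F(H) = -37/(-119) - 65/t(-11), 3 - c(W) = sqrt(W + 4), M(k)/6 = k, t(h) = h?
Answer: -8142/1309 ≈ -6.2200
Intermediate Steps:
M(k) = 6*k
c(W) = 3 - sqrt(4 + W) (c(W) = 3 - sqrt(W + 4) = 3 - sqrt(4 + W))
F(H) = 8142/1309 (F(H) = -37/(-119) - 65/(-11) = -37*(-1/119) - 65*(-1/11) = 37/119 + 65/11 = 8142/1309)
-F(c(-2*3*0)*(M(-2) + 2)) = -1*8142/1309 = -8142/1309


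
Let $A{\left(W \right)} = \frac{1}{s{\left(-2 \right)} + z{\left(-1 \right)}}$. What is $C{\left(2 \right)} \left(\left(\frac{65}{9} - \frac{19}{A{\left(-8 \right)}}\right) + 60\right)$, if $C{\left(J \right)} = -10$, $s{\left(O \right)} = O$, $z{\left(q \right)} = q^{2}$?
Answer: $- \frac{7760}{9} \approx -862.22$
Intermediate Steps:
$A{\left(W \right)} = -1$ ($A{\left(W \right)} = \frac{1}{-2 + \left(-1\right)^{2}} = \frac{1}{-2 + 1} = \frac{1}{-1} = -1$)
$C{\left(2 \right)} \left(\left(\frac{65}{9} - \frac{19}{A{\left(-8 \right)}}\right) + 60\right) = - 10 \left(\left(\frac{65}{9} - \frac{19}{-1}\right) + 60\right) = - 10 \left(\left(65 \cdot \frac{1}{9} - -19\right) + 60\right) = - 10 \left(\left(\frac{65}{9} + 19\right) + 60\right) = - 10 \left(\frac{236}{9} + 60\right) = \left(-10\right) \frac{776}{9} = - \frac{7760}{9}$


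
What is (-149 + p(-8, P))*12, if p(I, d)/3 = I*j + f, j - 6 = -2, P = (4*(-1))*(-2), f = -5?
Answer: -3120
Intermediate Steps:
P = 8 (P = -4*(-2) = 8)
j = 4 (j = 6 - 2 = 4)
p(I, d) = -15 + 12*I (p(I, d) = 3*(I*4 - 5) = 3*(4*I - 5) = 3*(-5 + 4*I) = -15 + 12*I)
(-149 + p(-8, P))*12 = (-149 + (-15 + 12*(-8)))*12 = (-149 + (-15 - 96))*12 = (-149 - 111)*12 = -260*12 = -3120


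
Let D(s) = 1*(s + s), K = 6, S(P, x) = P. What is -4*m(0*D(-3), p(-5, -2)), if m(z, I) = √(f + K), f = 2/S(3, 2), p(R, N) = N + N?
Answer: -8*√15/3 ≈ -10.328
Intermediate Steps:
D(s) = 2*s (D(s) = 1*(2*s) = 2*s)
p(R, N) = 2*N
f = ⅔ (f = 2/3 = 2*(⅓) = ⅔ ≈ 0.66667)
m(z, I) = 2*√15/3 (m(z, I) = √(⅔ + 6) = √(20/3) = 2*√15/3)
-4*m(0*D(-3), p(-5, -2)) = -8*√15/3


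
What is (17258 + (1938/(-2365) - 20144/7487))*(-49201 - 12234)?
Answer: -341266987632608/321941 ≈ -1.0600e+9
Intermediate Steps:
(17258 + (1938/(-2365) - 20144/7487))*(-49201 - 12234) = (17258 + (1938*(-1/2365) - 20144*1/7487))*(-61435) = (17258 + (-1938/2365 - 20144/7487))*(-61435) = (17258 - 62150366/17706755)*(-61435) = (305521027424/17706755)*(-61435) = -341266987632608/321941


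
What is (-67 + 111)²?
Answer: 1936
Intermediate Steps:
(-67 + 111)² = 44² = 1936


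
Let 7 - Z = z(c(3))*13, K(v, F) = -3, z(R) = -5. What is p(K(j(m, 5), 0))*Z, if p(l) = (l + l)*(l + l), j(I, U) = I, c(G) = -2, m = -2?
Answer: 2592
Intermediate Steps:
Z = 72 (Z = 7 - (-5)*13 = 7 - 1*(-65) = 7 + 65 = 72)
p(l) = 4*l² (p(l) = (2*l)*(2*l) = 4*l²)
p(K(j(m, 5), 0))*Z = (4*(-3)²)*72 = (4*9)*72 = 36*72 = 2592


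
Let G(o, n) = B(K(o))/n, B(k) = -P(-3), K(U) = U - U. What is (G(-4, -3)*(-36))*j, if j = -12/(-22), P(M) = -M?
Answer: -216/11 ≈ -19.636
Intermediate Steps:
K(U) = 0
B(k) = -3 (B(k) = -(-1)*(-3) = -1*3 = -3)
j = 6/11 (j = -12*(-1/22) = 6/11 ≈ 0.54545)
G(o, n) = -3/n
(G(-4, -3)*(-36))*j = (-3/(-3)*(-36))*(6/11) = (-3*(-1/3)*(-36))*(6/11) = (1*(-36))*(6/11) = -36*6/11 = -216/11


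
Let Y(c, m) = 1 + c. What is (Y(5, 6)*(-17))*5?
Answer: -510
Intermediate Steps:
(Y(5, 6)*(-17))*5 = ((1 + 5)*(-17))*5 = (6*(-17))*5 = -102*5 = -510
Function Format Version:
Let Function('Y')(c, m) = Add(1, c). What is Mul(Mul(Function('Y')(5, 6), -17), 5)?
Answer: -510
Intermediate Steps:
Mul(Mul(Function('Y')(5, 6), -17), 5) = Mul(Mul(Add(1, 5), -17), 5) = Mul(Mul(6, -17), 5) = Mul(-102, 5) = -510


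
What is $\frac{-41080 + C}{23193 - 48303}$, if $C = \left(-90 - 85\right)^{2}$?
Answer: $\frac{697}{1674} \approx 0.41637$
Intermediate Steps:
$C = 30625$ ($C = \left(-175\right)^{2} = 30625$)
$\frac{-41080 + C}{23193 - 48303} = \frac{-41080 + 30625}{23193 - 48303} = - \frac{10455}{-25110} = \left(-10455\right) \left(- \frac{1}{25110}\right) = \frac{697}{1674}$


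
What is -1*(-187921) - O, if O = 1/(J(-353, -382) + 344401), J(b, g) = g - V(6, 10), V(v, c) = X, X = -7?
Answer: 64649709945/344026 ≈ 1.8792e+5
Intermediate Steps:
V(v, c) = -7
J(b, g) = 7 + g (J(b, g) = g - 1*(-7) = g + 7 = 7 + g)
O = 1/344026 (O = 1/((7 - 382) + 344401) = 1/(-375 + 344401) = 1/344026 ≈ 2.9068e-6)
-1*(-187921) - O = -1*(-187921) - 1*1/344026 = 187921 - 1/344026 = 64649709945/344026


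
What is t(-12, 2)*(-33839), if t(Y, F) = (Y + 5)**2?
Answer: -1658111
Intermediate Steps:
t(Y, F) = (5 + Y)**2
t(-12, 2)*(-33839) = (5 - 12)**2*(-33839) = (-7)**2*(-33839) = 49*(-33839) = -1658111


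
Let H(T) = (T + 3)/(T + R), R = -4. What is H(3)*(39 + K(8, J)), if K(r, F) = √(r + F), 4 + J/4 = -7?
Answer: -234 - 36*I ≈ -234.0 - 36.0*I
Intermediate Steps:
J = -44 (J = -16 + 4*(-7) = -16 - 28 = -44)
K(r, F) = √(F + r)
H(T) = (3 + T)/(-4 + T) (H(T) = (T + 3)/(T - 4) = (3 + T)/(-4 + T))
H(3)*(39 + K(8, J)) = ((3 + 3)/(-4 + 3))*(39 + √(-44 + 8)) = (6/(-1))*(39 + √(-36)) = (-1*6)*(39 + 6*I) = -6*(39 + 6*I) = -234 - 36*I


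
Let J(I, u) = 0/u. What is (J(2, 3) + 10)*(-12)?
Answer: -120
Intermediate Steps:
J(I, u) = 0
(J(2, 3) + 10)*(-12) = (0 + 10)*(-12) = 10*(-12) = -120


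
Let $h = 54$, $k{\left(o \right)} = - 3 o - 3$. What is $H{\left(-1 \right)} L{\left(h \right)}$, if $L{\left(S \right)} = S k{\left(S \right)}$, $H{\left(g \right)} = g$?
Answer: $8910$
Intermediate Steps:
$k{\left(o \right)} = -3 - 3 o$
$L{\left(S \right)} = S \left(-3 - 3 S\right)$
$H{\left(-1 \right)} L{\left(h \right)} = - \left(-3\right) 54 \left(1 + 54\right) = - \left(-3\right) 54 \cdot 55 = \left(-1\right) \left(-8910\right) = 8910$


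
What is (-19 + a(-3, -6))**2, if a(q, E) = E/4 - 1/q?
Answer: 14641/36 ≈ 406.69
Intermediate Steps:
a(q, E) = -1/q + E/4 (a(q, E) = E*(1/4) - 1/q = E/4 - 1/q = -1/q + E/4)
(-19 + a(-3, -6))**2 = (-19 + (-1/(-3) + (1/4)*(-6)))**2 = (-19 + (-1*(-1/3) - 3/2))**2 = (-19 + (1/3 - 3/2))**2 = (-19 - 7/6)**2 = (-121/6)**2 = 14641/36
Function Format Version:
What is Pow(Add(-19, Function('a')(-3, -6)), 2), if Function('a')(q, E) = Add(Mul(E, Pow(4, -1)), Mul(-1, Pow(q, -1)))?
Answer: Rational(14641, 36) ≈ 406.69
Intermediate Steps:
Function('a')(q, E) = Add(Mul(-1, Pow(q, -1)), Mul(Rational(1, 4), E)) (Function('a')(q, E) = Add(Mul(E, Rational(1, 4)), Mul(-1, Pow(q, -1))) = Add(Mul(Rational(1, 4), E), Mul(-1, Pow(q, -1))) = Add(Mul(-1, Pow(q, -1)), Mul(Rational(1, 4), E)))
Pow(Add(-19, Function('a')(-3, -6)), 2) = Pow(Add(-19, Add(Mul(-1, Pow(-3, -1)), Mul(Rational(1, 4), -6))), 2) = Pow(Add(-19, Add(Mul(-1, Rational(-1, 3)), Rational(-3, 2))), 2) = Pow(Add(-19, Add(Rational(1, 3), Rational(-3, 2))), 2) = Pow(Add(-19, Rational(-7, 6)), 2) = Pow(Rational(-121, 6), 2) = Rational(14641, 36)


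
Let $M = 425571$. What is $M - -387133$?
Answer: $812704$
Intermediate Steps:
$M - -387133 = 425571 - -387133 = 425571 + 387133 = 812704$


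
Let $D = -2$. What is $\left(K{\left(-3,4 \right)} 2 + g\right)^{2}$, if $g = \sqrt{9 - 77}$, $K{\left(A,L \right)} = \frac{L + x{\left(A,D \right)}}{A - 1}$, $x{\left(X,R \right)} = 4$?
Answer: $4 \left(2 - i \sqrt{17}\right)^{2} \approx -52.0 - 65.97 i$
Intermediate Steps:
$K{\left(A,L \right)} = \frac{4 + L}{-1 + A}$ ($K{\left(A,L \right)} = \frac{L + 4}{A - 1} = \frac{4 + L}{-1 + A}$)
$g = 2 i \sqrt{17}$ ($g = \sqrt{-68} = 2 i \sqrt{17} \approx 8.2462 i$)
$\left(K{\left(-3,4 \right)} 2 + g\right)^{2} = \left(\frac{4 + 4}{-1 - 3} \cdot 2 + 2 i \sqrt{17}\right)^{2} = \left(\frac{1}{-4} \cdot 8 \cdot 2 + 2 i \sqrt{17}\right)^{2} = \left(\left(- \frac{1}{4}\right) 8 \cdot 2 + 2 i \sqrt{17}\right)^{2} = \left(\left(-2\right) 2 + 2 i \sqrt{17}\right)^{2} = \left(-4 + 2 i \sqrt{17}\right)^{2}$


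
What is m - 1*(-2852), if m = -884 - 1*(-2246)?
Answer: 4214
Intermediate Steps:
m = 1362 (m = -884 + 2246 = 1362)
m - 1*(-2852) = 1362 - 1*(-2852) = 1362 + 2852 = 4214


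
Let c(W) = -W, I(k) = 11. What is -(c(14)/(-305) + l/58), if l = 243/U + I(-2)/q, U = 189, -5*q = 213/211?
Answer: 11490649/13187895 ≈ 0.87130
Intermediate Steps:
q = -213/1055 (q = -213/(5*211) = -⅕*213/211 = -213/1055 ≈ -0.20190)
l = -79318/1491 (l = 243/189 + 11/(-213/1055) = 243*(1/189) + 11*(-1055/213) = 9/7 - 11605/213 = -79318/1491 ≈ -53.198)
-(c(14)/(-305) + l/58) = -(-1*14/(-305) - 79318/1491/58) = -(-14*(-1/305) - 79318/1491*1/58) = -(14/305 - 39659/43239) = -1*(-11490649/13187895) = 11490649/13187895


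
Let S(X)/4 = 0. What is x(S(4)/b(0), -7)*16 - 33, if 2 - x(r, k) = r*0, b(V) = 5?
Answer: -1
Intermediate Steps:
S(X) = 0 (S(X) = 4*0 = 0)
x(r, k) = 2 (x(r, k) = 2 - r*0 = 2 - 1*0 = 2 + 0 = 2)
x(S(4)/b(0), -7)*16 - 33 = 2*16 - 33 = 32 - 33 = -1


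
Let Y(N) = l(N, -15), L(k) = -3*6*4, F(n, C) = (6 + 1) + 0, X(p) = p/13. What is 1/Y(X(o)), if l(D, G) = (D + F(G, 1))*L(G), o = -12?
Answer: -13/5688 ≈ -0.0022855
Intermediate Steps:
X(p) = p/13 (X(p) = p*(1/13) = p/13)
F(n, C) = 7 (F(n, C) = 7 + 0 = 7)
L(k) = -72 (L(k) = -18*4 = -72)
l(D, G) = -504 - 72*D (l(D, G) = (D + 7)*(-72) = (7 + D)*(-72) = -504 - 72*D)
Y(N) = -504 - 72*N
1/Y(X(o)) = 1/(-504 - 72*(-12)/13) = 1/(-504 - 72*(-12/13)) = 1/(-504 + 864/13) = 1/(-5688/13) = -13/5688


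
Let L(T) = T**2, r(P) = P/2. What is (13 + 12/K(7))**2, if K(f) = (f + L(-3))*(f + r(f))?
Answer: 33489/196 ≈ 170.86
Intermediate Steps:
r(P) = P/2 (r(P) = P*(1/2) = P/2)
K(f) = 3*f*(9 + f)/2 (K(f) = (f + (-3)**2)*(f + f/2) = (f + 9)*(3*f/2) = (9 + f)*(3*f/2) = 3*f*(9 + f)/2)
(13 + 12/K(7))**2 = (13 + 12/(((3/2)*7*(9 + 7))))**2 = (13 + 12/(((3/2)*7*16)))**2 = (13 + 12/168)**2 = (13 + 12*(1/168))**2 = (13 + 1/14)**2 = (183/14)**2 = 33489/196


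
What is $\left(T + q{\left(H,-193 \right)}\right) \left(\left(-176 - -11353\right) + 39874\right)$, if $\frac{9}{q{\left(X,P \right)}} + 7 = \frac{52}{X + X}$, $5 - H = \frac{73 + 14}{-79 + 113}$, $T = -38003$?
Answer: $- \frac{195936494754}{101} \approx -1.94 \cdot 10^{9}$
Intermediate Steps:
$H = \frac{83}{34}$ ($H = 5 - \frac{73 + 14}{-79 + 113} = 5 - \frac{87}{34} = \frac{83}{34} \approx 2.4412$)
$q{\left(X,P \right)} = \frac{9}{-7 + \frac{26}{X}}$ ($q{\left(X,P \right)} = \frac{9}{-7 + \frac{52}{X + X}} = \frac{9}{-7 + \frac{52}{2 X}} = \frac{9}{-7 + 52 \frac{1}{2 X}} = \frac{9}{-7 + \frac{26}{X}}$)
$\left(T + q{\left(H,-193 \right)}\right) \left(\left(-176 - -11353\right) + 39874\right) = \left(-38003 - \frac{747}{34 \left(-26 + 7 \cdot \frac{83}{34}\right)}\right) \left(\left(-176 - -11353\right) + 39874\right) = \left(-38003 - \frac{747}{34 \left(-26 + \frac{581}{34}\right)}\right) \left(\left(-176 + 11353\right) + 39874\right) = \left(-38003 - \frac{747}{34 \left(- \frac{303}{34}\right)}\right) \left(11177 + 39874\right) = \left(-38003 - \frac{747}{34} \left(- \frac{34}{303}\right)\right) 51051 = \left(-38003 + \frac{249}{101}\right) 51051 = \left(- \frac{3838054}{101}\right) 51051 = - \frac{195936494754}{101}$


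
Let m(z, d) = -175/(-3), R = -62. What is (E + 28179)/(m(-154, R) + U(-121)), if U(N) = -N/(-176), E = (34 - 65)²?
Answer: 1398720/2767 ≈ 505.50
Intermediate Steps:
E = 961 (E = (-31)² = 961)
m(z, d) = 175/3 (m(z, d) = -175*(-⅓) = 175/3)
U(N) = N/176 (U(N) = -N*(-1)/176 = -(-1)*N/176 = N/176)
(E + 28179)/(m(-154, R) + U(-121)) = (961 + 28179)/(175/3 + (1/176)*(-121)) = 29140/(175/3 - 11/16) = 29140/(2767/48) = 29140*(48/2767) = 1398720/2767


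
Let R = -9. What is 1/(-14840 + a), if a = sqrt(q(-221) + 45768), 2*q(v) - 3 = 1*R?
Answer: -2968/44035967 - 9*sqrt(565)/220179835 ≈ -6.8371e-5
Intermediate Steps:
q(v) = -3 (q(v) = 3/2 + (1*(-9))/2 = 3/2 + (1/2)*(-9) = 3/2 - 9/2 = -3)
a = 9*sqrt(565) (a = sqrt(-3 + 45768) = sqrt(45765) = 9*sqrt(565) ≈ 213.93)
1/(-14840 + a) = 1/(-14840 + 9*sqrt(565))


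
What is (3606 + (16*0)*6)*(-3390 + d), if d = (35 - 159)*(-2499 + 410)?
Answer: 921859476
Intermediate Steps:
d = 259036 (d = -124*(-2089) = 259036)
(3606 + (16*0)*6)*(-3390 + d) = (3606 + (16*0)*6)*(-3390 + 259036) = (3606 + 0*6)*255646 = (3606 + 0)*255646 = 3606*255646 = 921859476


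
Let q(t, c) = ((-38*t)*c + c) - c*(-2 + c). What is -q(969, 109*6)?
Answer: 24507342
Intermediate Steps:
q(t, c) = c - c*(-2 + c) - 38*c*t (q(t, c) = (-38*c*t + c) - c*(-2 + c) = (c - 38*c*t) - c*(-2 + c) = c - c*(-2 + c) - 38*c*t)
-q(969, 109*6) = -109*6*(3 - 109*6 - 38*969) = -654*(3 - 1*654 - 36822) = -654*(3 - 654 - 36822) = -654*(-37473) = -1*(-24507342) = 24507342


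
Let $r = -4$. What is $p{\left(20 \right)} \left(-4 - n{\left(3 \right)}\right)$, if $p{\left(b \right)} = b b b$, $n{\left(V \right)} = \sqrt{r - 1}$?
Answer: $-32000 - 8000 i \sqrt{5} \approx -32000.0 - 17889.0 i$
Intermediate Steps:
$n{\left(V \right)} = i \sqrt{5}$ ($n{\left(V \right)} = \sqrt{-4 - 1} = \sqrt{-5} = i \sqrt{5}$)
$p{\left(b \right)} = b^{3}$ ($p{\left(b \right)} = b^{2} b = b^{3}$)
$p{\left(20 \right)} \left(-4 - n{\left(3 \right)}\right) = 20^{3} \left(-4 - i \sqrt{5}\right) = 8000 \left(-4 - i \sqrt{5}\right) = -32000 - 8000 i \sqrt{5}$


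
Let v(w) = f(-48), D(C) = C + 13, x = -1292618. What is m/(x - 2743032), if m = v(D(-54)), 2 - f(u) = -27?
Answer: -29/4035650 ≈ -7.1860e-6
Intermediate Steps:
f(u) = 29 (f(u) = 2 - 1*(-27) = 2 + 27 = 29)
D(C) = 13 + C
v(w) = 29
m = 29
m/(x - 2743032) = 29/(-1292618 - 2743032) = 29/(-4035650) = 29*(-1/4035650) = -29/4035650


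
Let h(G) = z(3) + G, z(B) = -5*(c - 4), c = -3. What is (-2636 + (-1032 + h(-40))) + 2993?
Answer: -680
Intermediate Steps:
z(B) = 35 (z(B) = -5*(-3 - 4) = -5*(-7) = 35)
h(G) = 35 + G
(-2636 + (-1032 + h(-40))) + 2993 = (-2636 + (-1032 + (35 - 40))) + 2993 = (-2636 + (-1032 - 5)) + 2993 = (-2636 - 1037) + 2993 = -3673 + 2993 = -680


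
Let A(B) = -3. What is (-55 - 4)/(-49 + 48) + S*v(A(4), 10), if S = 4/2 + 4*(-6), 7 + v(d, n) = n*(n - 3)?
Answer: -1327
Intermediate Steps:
v(d, n) = -7 + n*(-3 + n) (v(d, n) = -7 + n*(n - 3) = -7 + n*(-3 + n))
S = -22 (S = 4*(½) - 24 = 2 - 24 = -22)
(-55 - 4)/(-49 + 48) + S*v(A(4), 10) = (-55 - 4)/(-49 + 48) - 22*(-7 + 10² - 3*10) = -59/(-1) - 22*(-7 + 100 - 30) = -59*(-1) - 22*63 = 59 - 1386 = -1327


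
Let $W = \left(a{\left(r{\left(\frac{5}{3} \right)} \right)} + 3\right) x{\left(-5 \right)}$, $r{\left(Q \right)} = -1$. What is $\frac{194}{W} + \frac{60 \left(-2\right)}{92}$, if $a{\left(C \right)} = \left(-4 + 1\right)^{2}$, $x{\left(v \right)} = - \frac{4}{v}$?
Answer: $\frac{10435}{552} \approx 18.904$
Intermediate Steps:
$a{\left(C \right)} = 9$ ($a{\left(C \right)} = \left(-3\right)^{2} = 9$)
$W = \frac{48}{5}$ ($W = \left(9 + 3\right) \left(- \frac{4}{-5}\right) = 12 \left(\left(-4\right) \left(- \frac{1}{5}\right)\right) = 12 \cdot \frac{4}{5} = \frac{48}{5} \approx 9.6$)
$\frac{194}{W} + \frac{60 \left(-2\right)}{92} = \frac{194}{\frac{48}{5}} + \frac{60 \left(-2\right)}{92} = 194 \cdot \frac{5}{48} - \frac{30}{23} = \frac{485}{24} - \frac{30}{23} = \frac{10435}{552}$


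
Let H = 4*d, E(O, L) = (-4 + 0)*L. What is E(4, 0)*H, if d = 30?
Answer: 0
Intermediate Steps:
E(O, L) = -4*L
H = 120 (H = 4*30 = 120)
E(4, 0)*H = -4*0*120 = 0*120 = 0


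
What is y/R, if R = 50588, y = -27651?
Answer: -27651/50588 ≈ -0.54659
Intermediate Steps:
y/R = -27651/50588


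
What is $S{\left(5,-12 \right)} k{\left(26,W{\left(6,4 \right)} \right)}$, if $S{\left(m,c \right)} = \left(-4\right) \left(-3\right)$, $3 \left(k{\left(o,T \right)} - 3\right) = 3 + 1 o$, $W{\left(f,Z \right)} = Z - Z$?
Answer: $152$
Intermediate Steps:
$W{\left(f,Z \right)} = 0$
$k{\left(o,T \right)} = 4 + \frac{o}{3}$ ($k{\left(o,T \right)} = 3 + \frac{3 + 1 o}{3} = 3 + \frac{3 + o}{3} = 3 + \left(1 + \frac{o}{3}\right) = 4 + \frac{o}{3}$)
$S{\left(m,c \right)} = 12$
$S{\left(5,-12 \right)} k{\left(26,W{\left(6,4 \right)} \right)} = 12 \left(4 + \frac{1}{3} \cdot 26\right) = 12 \left(4 + \frac{26}{3}\right) = 12 \cdot \frac{38}{3} = 152$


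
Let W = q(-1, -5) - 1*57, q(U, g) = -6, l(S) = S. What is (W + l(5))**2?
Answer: 3364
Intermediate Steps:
W = -63 (W = -6 - 1*57 = -6 - 57 = -63)
(W + l(5))**2 = (-63 + 5)**2 = (-58)**2 = 3364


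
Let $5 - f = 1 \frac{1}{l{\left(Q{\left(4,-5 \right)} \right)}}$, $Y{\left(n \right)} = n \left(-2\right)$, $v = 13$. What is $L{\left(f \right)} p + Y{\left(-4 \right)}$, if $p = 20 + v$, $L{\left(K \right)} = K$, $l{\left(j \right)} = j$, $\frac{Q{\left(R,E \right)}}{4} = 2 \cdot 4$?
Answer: $\frac{5503}{32} \approx 171.97$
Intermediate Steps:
$Q{\left(R,E \right)} = 32$ ($Q{\left(R,E \right)} = 4 \cdot 2 \cdot 4 = 4 \cdot 8 = 32$)
$Y{\left(n \right)} = - 2 n$
$f = \frac{159}{32}$ ($f = 5 - 1 \cdot \frac{1}{32} = 5 - \frac{1}{32} = \frac{159}{32} \approx 4.9688$)
$p = 33$ ($p = 20 + 13 = 33$)
$L{\left(f \right)} p + Y{\left(-4 \right)} = \frac{159}{32} \cdot 33 - -8 = \frac{5247}{32} + 8 = \frac{5503}{32}$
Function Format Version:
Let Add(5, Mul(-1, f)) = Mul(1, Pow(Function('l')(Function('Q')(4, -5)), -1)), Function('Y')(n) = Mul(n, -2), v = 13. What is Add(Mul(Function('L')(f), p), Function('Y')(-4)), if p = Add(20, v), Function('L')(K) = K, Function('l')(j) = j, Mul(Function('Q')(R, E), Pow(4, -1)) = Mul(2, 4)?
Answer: Rational(5503, 32) ≈ 171.97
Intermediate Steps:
Function('Q')(R, E) = 32 (Function('Q')(R, E) = Mul(4, Mul(2, 4)) = Mul(4, 8) = 32)
Function('Y')(n) = Mul(-2, n)
f = Rational(159, 32) (f = Add(5, Mul(-1, Mul(1, Pow(32, -1)))) = Add(5, Mul(-1, Mul(1, Rational(1, 32)))) = Add(5, Mul(-1, Rational(1, 32))) = Add(5, Rational(-1, 32)) = Rational(159, 32) ≈ 4.9688)
p = 33 (p = Add(20, 13) = 33)
Add(Mul(Function('L')(f), p), Function('Y')(-4)) = Add(Mul(Rational(159, 32), 33), Mul(-2, -4)) = Add(Rational(5247, 32), 8) = Rational(5503, 32)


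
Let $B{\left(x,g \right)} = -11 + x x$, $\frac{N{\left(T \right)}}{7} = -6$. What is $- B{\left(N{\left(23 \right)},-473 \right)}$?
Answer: $-1753$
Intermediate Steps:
$N{\left(T \right)} = -42$ ($N{\left(T \right)} = 7 \left(-6\right) = -42$)
$B{\left(x,g \right)} = -11 + x^{2}$
$- B{\left(N{\left(23 \right)},-473 \right)} = - (-11 + \left(-42\right)^{2}) = - (-11 + 1764) = \left(-1\right) 1753 = -1753$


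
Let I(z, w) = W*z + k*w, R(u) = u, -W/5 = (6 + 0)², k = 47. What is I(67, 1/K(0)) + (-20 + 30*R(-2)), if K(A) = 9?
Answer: -109213/9 ≈ -12135.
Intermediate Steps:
W = -180 (W = -5*(6 + 0)² = -5*6² = -5*36 = -180)
I(z, w) = -180*z + 47*w
I(67, 1/K(0)) + (-20 + 30*R(-2)) = (-180*67 + 47/9) + (-20 + 30*(-2)) = (-12060 + 47*(⅑)) + (-20 - 60) = (-12060 + 47/9) - 80 = -108493/9 - 80 = -109213/9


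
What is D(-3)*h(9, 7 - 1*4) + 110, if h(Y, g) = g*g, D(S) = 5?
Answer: 155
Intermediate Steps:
h(Y, g) = g²
D(-3)*h(9, 7 - 1*4) + 110 = 5*(7 - 1*4)² + 110 = 5*(7 - 4)² + 110 = 5*3² + 110 = 5*9 + 110 = 45 + 110 = 155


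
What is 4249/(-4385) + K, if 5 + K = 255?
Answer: 1092001/4385 ≈ 249.03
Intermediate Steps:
K = 250 (K = -5 + 255 = 250)
4249/(-4385) + K = 4249/(-4385) + 250 = 4249*(-1/4385) + 250 = -4249/4385 + 250 = 1092001/4385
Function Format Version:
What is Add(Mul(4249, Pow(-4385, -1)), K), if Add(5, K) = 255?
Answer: Rational(1092001, 4385) ≈ 249.03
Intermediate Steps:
K = 250 (K = Add(-5, 255) = 250)
Add(Mul(4249, Pow(-4385, -1)), K) = Add(Mul(4249, Pow(-4385, -1)), 250) = Add(Mul(4249, Rational(-1, 4385)), 250) = Add(Rational(-4249, 4385), 250) = Rational(1092001, 4385)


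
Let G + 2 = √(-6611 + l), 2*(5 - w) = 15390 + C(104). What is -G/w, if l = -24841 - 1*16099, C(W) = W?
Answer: -1/3871 + I*√47551/7742 ≈ -0.00025833 + 0.028166*I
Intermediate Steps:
l = -40940 (l = -24841 - 16099 = -40940)
w = -7742 (w = 5 - (15390 + 104)/2 = 5 - ½*15494 = 5 - 7747 = -7742)
G = -2 + I*√47551 (G = -2 + √(-6611 - 40940) = -2 + √(-47551) = -2 + I*√47551 ≈ -2.0 + 218.06*I)
-G/w = -(-2 + I*√47551)/(-7742) = -(-2 + I*√47551)*(-1)/7742 = -(1/3871 - I*√47551/7742) = -1/3871 + I*√47551/7742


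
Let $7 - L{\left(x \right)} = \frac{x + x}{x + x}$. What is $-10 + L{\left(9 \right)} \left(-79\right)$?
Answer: $-484$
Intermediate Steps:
$L{\left(x \right)} = 6$ ($L{\left(x \right)} = 7 - \frac{x + x}{x + x} = 7 - \frac{2 x}{2 x} = 7 - 2 x \frac{1}{2 x} = 7 - 1 = 6$)
$-10 + L{\left(9 \right)} \left(-79\right) = -10 + 6 \left(-79\right) = -10 - 474 = -484$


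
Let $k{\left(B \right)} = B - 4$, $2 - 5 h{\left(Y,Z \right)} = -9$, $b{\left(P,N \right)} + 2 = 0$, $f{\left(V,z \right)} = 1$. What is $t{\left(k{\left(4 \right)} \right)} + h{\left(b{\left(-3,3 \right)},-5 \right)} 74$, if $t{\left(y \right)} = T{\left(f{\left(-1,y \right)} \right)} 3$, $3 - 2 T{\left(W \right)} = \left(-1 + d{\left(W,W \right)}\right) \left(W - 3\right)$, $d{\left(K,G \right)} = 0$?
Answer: $\frac{1643}{10} \approx 164.3$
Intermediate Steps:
$b{\left(P,N \right)} = -2$ ($b{\left(P,N \right)} = -2 + 0 = -2$)
$h{\left(Y,Z \right)} = \frac{11}{5}$ ($h{\left(Y,Z \right)} = \frac{2}{5} - - \frac{9}{5} = \frac{2}{5} + \frac{9}{5} = \frac{11}{5}$)
$T{\left(W \right)} = \frac{W}{2}$ ($T{\left(W \right)} = \frac{3}{2} - \frac{\left(-1 + 0\right) \left(W - 3\right)}{2} = \frac{3}{2} - \frac{\left(-1\right) \left(-3 + W\right)}{2} = \frac{3}{2} - \frac{3 - W}{2} = \frac{3}{2} + \left(- \frac{3}{2} + \frac{W}{2}\right) = \frac{W}{2}$)
$k{\left(B \right)} = -4 + B$
$t{\left(y \right)} = \frac{3}{2}$ ($t{\left(y \right)} = \frac{1}{2} \cdot 1 \cdot 3 = \frac{1}{2} \cdot 3 = \frac{3}{2}$)
$t{\left(k{\left(4 \right)} \right)} + h{\left(b{\left(-3,3 \right)},-5 \right)} 74 = \frac{3}{2} + \frac{11}{5} \cdot 74 = \frac{3}{2} + \frac{814}{5} = \frac{1643}{10}$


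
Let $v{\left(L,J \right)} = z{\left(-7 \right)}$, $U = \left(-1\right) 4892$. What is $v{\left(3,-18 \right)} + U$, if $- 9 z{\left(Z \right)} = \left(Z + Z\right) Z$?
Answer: $- \frac{44126}{9} \approx -4902.9$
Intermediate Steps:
$U = -4892$
$z{\left(Z \right)} = - \frac{2 Z^{2}}{9}$ ($z{\left(Z \right)} = - \frac{\left(Z + Z\right) Z}{9} = - \frac{2 Z Z}{9} = - \frac{2 Z^{2}}{9}$)
$v{\left(L,J \right)} = - \frac{98}{9}$ ($v{\left(L,J \right)} = - \frac{2 \left(-7\right)^{2}}{9} = \left(- \frac{2}{9}\right) 49 = - \frac{98}{9}$)
$v{\left(3,-18 \right)} + U = - \frac{98}{9} - 4892 = - \frac{44126}{9}$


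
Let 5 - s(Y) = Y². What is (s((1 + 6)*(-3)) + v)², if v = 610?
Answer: 30276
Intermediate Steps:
s(Y) = 5 - Y²
(s((1 + 6)*(-3)) + v)² = ((5 - ((1 + 6)*(-3))²) + 610)² = ((5 - (7*(-3))²) + 610)² = ((5 - 1*(-21)²) + 610)² = ((5 - 1*441) + 610)² = ((5 - 441) + 610)² = (-436 + 610)² = 174² = 30276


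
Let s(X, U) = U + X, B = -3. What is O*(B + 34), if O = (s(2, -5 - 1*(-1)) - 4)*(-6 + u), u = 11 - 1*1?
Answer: -744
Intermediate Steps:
u = 10 (u = 11 - 1 = 10)
O = -24 (O = (((-5 - 1*(-1)) + 2) - 4)*(-6 + 10) = (((-5 + 1) + 2) - 4)*4 = ((-4 + 2) - 4)*4 = (-2 - 4)*4 = -6*4 = -24)
O*(B + 34) = -24*(-3 + 34) = -24*31 = -744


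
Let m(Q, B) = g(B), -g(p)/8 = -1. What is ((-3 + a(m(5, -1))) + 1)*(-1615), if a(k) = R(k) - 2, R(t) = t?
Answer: -6460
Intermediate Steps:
g(p) = 8 (g(p) = -8*(-1) = 8)
m(Q, B) = 8
a(k) = -2 + k (a(k) = k - 2 = -2 + k)
((-3 + a(m(5, -1))) + 1)*(-1615) = ((-3 + (-2 + 8)) + 1)*(-1615) = ((-3 + 6) + 1)*(-1615) = (3 + 1)*(-1615) = 4*(-1615) = -6460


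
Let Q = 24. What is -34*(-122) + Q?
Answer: 4172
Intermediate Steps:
-34*(-122) + Q = -34*(-122) + 24 = 4148 + 24 = 4172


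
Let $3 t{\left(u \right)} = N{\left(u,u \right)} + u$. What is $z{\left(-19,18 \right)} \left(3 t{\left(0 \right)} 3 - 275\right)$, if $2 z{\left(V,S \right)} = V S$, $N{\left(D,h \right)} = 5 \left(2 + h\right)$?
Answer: $41895$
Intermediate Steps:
$N{\left(D,h \right)} = 10 + 5 h$
$t{\left(u \right)} = \frac{10}{3} + 2 u$ ($t{\left(u \right)} = \frac{\left(10 + 5 u\right) + u}{3} = \frac{10 + 6 u}{3} = \frac{10}{3} + 2 u$)
$z{\left(V,S \right)} = \frac{S V}{2}$ ($z{\left(V,S \right)} = \frac{V S}{2} = \frac{S V}{2}$)
$z{\left(-19,18 \right)} \left(3 t{\left(0 \right)} 3 - 275\right) = \frac{1}{2} \cdot 18 \left(-19\right) \left(3 \left(\frac{10}{3} + 2 \cdot 0\right) 3 - 275\right) = - 171 \left(3 \left(\frac{10}{3} + 0\right) 3 - 275\right) = - 171 \left(3 \cdot \frac{10}{3} \cdot 3 - 275\right) = - 171 \left(10 \cdot 3 - 275\right) = - 171 \left(30 - 275\right) = \left(-171\right) \left(-245\right) = 41895$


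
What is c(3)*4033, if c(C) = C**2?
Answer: 36297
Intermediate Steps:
c(3)*4033 = 3**2*4033 = 9*4033 = 36297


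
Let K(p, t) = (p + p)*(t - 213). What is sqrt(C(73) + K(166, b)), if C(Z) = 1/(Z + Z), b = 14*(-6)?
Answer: I*sqrt(2101842718)/146 ≈ 314.01*I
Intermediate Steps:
b = -84
K(p, t) = 2*p*(-213 + t) (K(p, t) = (2*p)*(-213 + t) = 2*p*(-213 + t))
C(Z) = 1/(2*Z)
sqrt(C(73) + K(166, b)) = sqrt((1/2)/73 + 2*166*(-213 - 84)) = sqrt((1/2)*(1/73) + 2*166*(-297)) = sqrt(1/146 - 98604) = sqrt(-14396183/146) = I*sqrt(2101842718)/146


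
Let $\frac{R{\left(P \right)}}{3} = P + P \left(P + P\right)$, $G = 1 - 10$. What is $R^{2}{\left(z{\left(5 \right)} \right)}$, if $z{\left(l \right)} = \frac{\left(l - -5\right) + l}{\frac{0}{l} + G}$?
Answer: $\frac{1225}{9} \approx 136.11$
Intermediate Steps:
$G = -9$ ($G = 1 - 10 = -9$)
$z{\left(l \right)} = - \frac{5}{9} - \frac{2 l}{9}$ ($z{\left(l \right)} = \frac{\left(l - -5\right) + l}{\frac{0}{l} - 9} = \frac{\left(l + 5\right) + l}{0 - 9} = \frac{\left(5 + l\right) + l}{-9} = \left(5 + 2 l\right) \left(- \frac{1}{9}\right) = - \frac{5}{9} - \frac{2 l}{9}$)
$R{\left(P \right)} = 3 P + 6 P^{2}$ ($R{\left(P \right)} = 3 \left(P + P \left(P + P\right)\right) = 3 \left(P + P 2 P\right) = 3 \left(P + 2 P^{2}\right) = 3 P + 6 P^{2}$)
$R^{2}{\left(z{\left(5 \right)} \right)} = \left(3 \left(- \frac{5}{9} - \frac{10}{9}\right) \left(1 + 2 \left(- \frac{5}{9} - \frac{10}{9}\right)\right)\right)^{2} = \left(3 \left(- \frac{5}{3}\right) \left(1 + 2 \left(- \frac{5}{3}\right)\right)\right)^{2} = \left(3 \left(- \frac{5}{3}\right) \left(1 - \frac{10}{3}\right)\right)^{2} = \left(3 \left(- \frac{5}{3}\right) \left(- \frac{7}{3}\right)\right)^{2} = \left(\frac{35}{3}\right)^{2} = \frac{1225}{9}$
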